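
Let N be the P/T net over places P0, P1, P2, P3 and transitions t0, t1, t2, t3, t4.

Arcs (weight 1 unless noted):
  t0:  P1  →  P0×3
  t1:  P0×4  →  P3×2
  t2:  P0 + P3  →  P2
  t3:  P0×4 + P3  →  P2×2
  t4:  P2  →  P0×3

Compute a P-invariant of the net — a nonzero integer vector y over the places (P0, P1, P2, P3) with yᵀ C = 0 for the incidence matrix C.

y = (P0:1, P1:3, P2:3, P3:2)

Incidence matrix C (rows=places, cols=transitions):
       t0   t1   t2   t3   t4
   P0   3   -4   -1   -4    3
   P1  -1    0    0    0    0
   P2   0    0    1    2   -1
   P3   0    2   -1   -1    0

Candidate y = [1, 3, 3, 2]; check y·C column-wise:
  col t0: 1·3 + 3·-1 + 3·0 + 2·0 = 0
  col t1: 1·-4 + 3·0 + 3·0 + 2·2 = 0
  col t2: 1·-1 + 3·0 + 3·1 + 2·-1 = 0
  col t3: 1·-4 + 3·0 + 3·2 + 2·-1 = 0
  col t4: 1·3 + 3·0 + 3·-1 + 2·0 = 0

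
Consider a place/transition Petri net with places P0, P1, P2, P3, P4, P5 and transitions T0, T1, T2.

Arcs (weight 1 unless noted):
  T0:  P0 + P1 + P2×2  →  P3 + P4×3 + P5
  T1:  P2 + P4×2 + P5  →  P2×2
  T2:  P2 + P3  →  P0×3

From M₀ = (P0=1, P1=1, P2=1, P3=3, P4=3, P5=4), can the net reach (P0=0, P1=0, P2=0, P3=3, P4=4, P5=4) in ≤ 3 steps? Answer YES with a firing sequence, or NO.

NO — not reachable within 3 firings

depth 0: 1 marking
depth 1: 3 markings reached so far
depth 2: 5 markings reached so far
depth 3: 6 markings reached so far
target is not among the 6 markings reachable within 3 steps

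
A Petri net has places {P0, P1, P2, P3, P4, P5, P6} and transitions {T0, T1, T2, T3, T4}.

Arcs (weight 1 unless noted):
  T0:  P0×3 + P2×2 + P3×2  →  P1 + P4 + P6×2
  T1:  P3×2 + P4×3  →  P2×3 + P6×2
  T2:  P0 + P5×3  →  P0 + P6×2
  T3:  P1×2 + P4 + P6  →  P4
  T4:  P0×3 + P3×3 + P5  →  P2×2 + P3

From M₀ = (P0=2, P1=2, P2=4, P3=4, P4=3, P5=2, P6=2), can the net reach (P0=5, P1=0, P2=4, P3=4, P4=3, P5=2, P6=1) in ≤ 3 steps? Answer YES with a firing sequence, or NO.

depth 0: 1 marking
depth 1: 3 markings reached so far
depth 2: 4 markings reached so far
depth 3: 4 markings reached so far
(frontier empty at depth 3; search complete)
target is not among the 4 markings reachable within 3 steps

NO — not reachable within 3 firings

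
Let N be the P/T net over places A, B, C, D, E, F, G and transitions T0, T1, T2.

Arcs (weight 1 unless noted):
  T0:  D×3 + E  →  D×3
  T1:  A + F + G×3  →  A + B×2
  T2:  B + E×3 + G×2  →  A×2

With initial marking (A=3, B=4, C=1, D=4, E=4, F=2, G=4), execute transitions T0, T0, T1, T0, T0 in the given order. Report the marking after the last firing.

step 1: fire T0:  (A=3, B=4, C=1, D=4, E=4, F=2, G=4) → (A=3, B=4, C=1, D=4, E=3, F=2, G=4)
step 2: fire T0:  (A=3, B=4, C=1, D=4, E=3, F=2, G=4) → (A=3, B=4, C=1, D=4, E=2, F=2, G=4)
step 3: fire T1:  (A=3, B=4, C=1, D=4, E=2, F=2, G=4) → (A=3, B=6, C=1, D=4, E=2, F=1, G=1)
step 4: fire T0:  (A=3, B=6, C=1, D=4, E=2, F=1, G=1) → (A=3, B=6, C=1, D=4, E=1, F=1, G=1)
step 5: fire T0:  (A=3, B=6, C=1, D=4, E=1, F=1, G=1) → (A=3, B=6, C=1, D=4, E=0, F=1, G=1)

(A=3, B=6, C=1, D=4, E=0, F=1, G=1)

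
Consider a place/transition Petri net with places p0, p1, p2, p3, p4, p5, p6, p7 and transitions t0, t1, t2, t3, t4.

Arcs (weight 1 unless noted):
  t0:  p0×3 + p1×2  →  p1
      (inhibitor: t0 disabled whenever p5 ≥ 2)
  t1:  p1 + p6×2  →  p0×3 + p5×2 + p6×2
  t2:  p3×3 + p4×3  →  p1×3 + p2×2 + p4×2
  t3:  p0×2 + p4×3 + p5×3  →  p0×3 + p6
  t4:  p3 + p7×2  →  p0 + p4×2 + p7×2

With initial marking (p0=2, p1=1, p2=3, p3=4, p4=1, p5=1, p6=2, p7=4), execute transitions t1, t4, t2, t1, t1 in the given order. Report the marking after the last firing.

(p0=12, p1=1, p2=5, p3=0, p4=2, p5=7, p6=2, p7=4)

step 1: fire t1:  (p0=2, p1=1, p2=3, p3=4, p4=1, p5=1, p6=2, p7=4) → (p0=5, p1=0, p2=3, p3=4, p4=1, p5=3, p6=2, p7=4)
step 2: fire t4:  (p0=5, p1=0, p2=3, p3=4, p4=1, p5=3, p6=2, p7=4) → (p0=6, p1=0, p2=3, p3=3, p4=3, p5=3, p6=2, p7=4)
step 3: fire t2:  (p0=6, p1=0, p2=3, p3=3, p4=3, p5=3, p6=2, p7=4) → (p0=6, p1=3, p2=5, p3=0, p4=2, p5=3, p6=2, p7=4)
step 4: fire t1:  (p0=6, p1=3, p2=5, p3=0, p4=2, p5=3, p6=2, p7=4) → (p0=9, p1=2, p2=5, p3=0, p4=2, p5=5, p6=2, p7=4)
step 5: fire t1:  (p0=9, p1=2, p2=5, p3=0, p4=2, p5=5, p6=2, p7=4) → (p0=12, p1=1, p2=5, p3=0, p4=2, p5=7, p6=2, p7=4)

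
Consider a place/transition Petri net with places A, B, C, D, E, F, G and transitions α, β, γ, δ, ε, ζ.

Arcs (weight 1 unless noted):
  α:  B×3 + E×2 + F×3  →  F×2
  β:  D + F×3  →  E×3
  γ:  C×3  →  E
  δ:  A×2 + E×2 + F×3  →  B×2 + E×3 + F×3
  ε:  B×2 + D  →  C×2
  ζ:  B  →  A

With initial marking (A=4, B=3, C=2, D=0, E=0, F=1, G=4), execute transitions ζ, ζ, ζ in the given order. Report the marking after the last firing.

step 1: fire ζ:  (A=4, B=3, C=2, D=0, E=0, F=1, G=4) → (A=5, B=2, C=2, D=0, E=0, F=1, G=4)
step 2: fire ζ:  (A=5, B=2, C=2, D=0, E=0, F=1, G=4) → (A=6, B=1, C=2, D=0, E=0, F=1, G=4)
step 3: fire ζ:  (A=6, B=1, C=2, D=0, E=0, F=1, G=4) → (A=7, B=0, C=2, D=0, E=0, F=1, G=4)

(A=7, B=0, C=2, D=0, E=0, F=1, G=4)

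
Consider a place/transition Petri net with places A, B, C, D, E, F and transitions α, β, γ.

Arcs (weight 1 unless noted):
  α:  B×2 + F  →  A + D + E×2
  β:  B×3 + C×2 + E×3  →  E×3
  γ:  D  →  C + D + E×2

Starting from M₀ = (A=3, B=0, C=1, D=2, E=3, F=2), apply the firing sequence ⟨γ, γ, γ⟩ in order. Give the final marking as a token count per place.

step 1: fire γ:  (A=3, B=0, C=1, D=2, E=3, F=2) → (A=3, B=0, C=2, D=2, E=5, F=2)
step 2: fire γ:  (A=3, B=0, C=2, D=2, E=5, F=2) → (A=3, B=0, C=3, D=2, E=7, F=2)
step 3: fire γ:  (A=3, B=0, C=3, D=2, E=7, F=2) → (A=3, B=0, C=4, D=2, E=9, F=2)

(A=3, B=0, C=4, D=2, E=9, F=2)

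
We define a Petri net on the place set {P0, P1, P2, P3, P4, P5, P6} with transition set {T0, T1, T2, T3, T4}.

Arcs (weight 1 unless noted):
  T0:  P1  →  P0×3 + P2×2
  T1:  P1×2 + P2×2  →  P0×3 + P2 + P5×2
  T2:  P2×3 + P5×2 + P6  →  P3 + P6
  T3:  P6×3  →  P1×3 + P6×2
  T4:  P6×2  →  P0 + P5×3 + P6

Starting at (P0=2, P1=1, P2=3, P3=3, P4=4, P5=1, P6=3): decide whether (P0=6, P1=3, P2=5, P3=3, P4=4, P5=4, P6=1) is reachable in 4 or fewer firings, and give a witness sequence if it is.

step 1: fire T0:  (P0=2, P1=1, P2=3, P3=3, P4=4, P5=1, P6=3) → (P0=5, P1=0, P2=5, P3=3, P4=4, P5=1, P6=3)
step 2: fire T3:  (P0=5, P1=0, P2=5, P3=3, P4=4, P5=1, P6=3) → (P0=5, P1=3, P2=5, P3=3, P4=4, P5=1, P6=2)
step 3: fire T4:  (P0=5, P1=3, P2=5, P3=3, P4=4, P5=1, P6=2) → (P0=6, P1=3, P2=5, P3=3, P4=4, P5=4, P6=1)

YES — reachable via ⟨T0, T3, T4⟩ (3 firings)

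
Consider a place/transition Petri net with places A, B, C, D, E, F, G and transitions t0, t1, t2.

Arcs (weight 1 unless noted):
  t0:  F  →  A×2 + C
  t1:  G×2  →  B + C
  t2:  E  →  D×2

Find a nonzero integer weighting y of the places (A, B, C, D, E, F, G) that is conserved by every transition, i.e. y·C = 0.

y = (A:1, B:2, C:-2, D:0, E:0, F:0, G:0)

Incidence matrix C (rows=places, cols=transitions):
       t0   t1   t2
    A   2    0    0
    B   0    1    0
    C   1    1    0
    D   0    0    2
    E   0    0   -1
    F  -1    0    0
    G   0   -2    0

Candidate y = [1, 2, -2, 0, 0, 0, 0]; check y·C column-wise:
  col t0: 1·2 + 2·0 + -2·1 + 0·-1 = 0
  col t1: 1·0 + 2·1 + -2·1 + 0·-2 = 0
  col t2: 1·0 + 2·0 + -2·0 + 0·2 + 0·-1 = 0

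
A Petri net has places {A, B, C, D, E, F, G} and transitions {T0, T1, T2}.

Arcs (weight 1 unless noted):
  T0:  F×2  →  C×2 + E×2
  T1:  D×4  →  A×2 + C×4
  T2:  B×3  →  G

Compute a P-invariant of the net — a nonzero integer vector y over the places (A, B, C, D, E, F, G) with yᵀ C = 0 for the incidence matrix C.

y = (A:2, B:0, C:0, D:1, E:0, F:0, G:0)

Incidence matrix C (rows=places, cols=transitions):
       T0   T1   T2
    A   0    2    0
    B   0    0   -3
    C   2    4    0
    D   0   -4    0
    E   2    0    0
    F  -2    0    0
    G   0    0    1

Candidate y = [2, 0, 0, 1, 0, 0, 0]; check y·C column-wise:
  col T0: 2·0 + 0·2 + 1·0 + 0·2 + 0·-2 = 0
  col T1: 2·2 + 0·4 + 1·-4 = 0
  col T2: 2·0 + 0·-3 + 1·0 + 0·1 = 0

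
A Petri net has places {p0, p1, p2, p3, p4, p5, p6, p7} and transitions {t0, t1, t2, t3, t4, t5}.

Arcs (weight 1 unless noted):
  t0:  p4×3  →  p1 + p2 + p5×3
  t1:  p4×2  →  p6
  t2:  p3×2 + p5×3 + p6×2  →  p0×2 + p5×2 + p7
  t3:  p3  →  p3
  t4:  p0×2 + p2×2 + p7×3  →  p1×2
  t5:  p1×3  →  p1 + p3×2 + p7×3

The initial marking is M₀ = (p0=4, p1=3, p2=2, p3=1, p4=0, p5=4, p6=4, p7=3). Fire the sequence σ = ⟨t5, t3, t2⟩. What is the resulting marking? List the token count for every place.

step 1: fire t5:  (p0=4, p1=3, p2=2, p3=1, p4=0, p5=4, p6=4, p7=3) → (p0=4, p1=1, p2=2, p3=3, p4=0, p5=4, p6=4, p7=6)
step 2: fire t3:  (p0=4, p1=1, p2=2, p3=3, p4=0, p5=4, p6=4, p7=6) → (p0=4, p1=1, p2=2, p3=3, p4=0, p5=4, p6=4, p7=6)
step 3: fire t2:  (p0=4, p1=1, p2=2, p3=3, p4=0, p5=4, p6=4, p7=6) → (p0=6, p1=1, p2=2, p3=1, p4=0, p5=3, p6=2, p7=7)

(p0=6, p1=1, p2=2, p3=1, p4=0, p5=3, p6=2, p7=7)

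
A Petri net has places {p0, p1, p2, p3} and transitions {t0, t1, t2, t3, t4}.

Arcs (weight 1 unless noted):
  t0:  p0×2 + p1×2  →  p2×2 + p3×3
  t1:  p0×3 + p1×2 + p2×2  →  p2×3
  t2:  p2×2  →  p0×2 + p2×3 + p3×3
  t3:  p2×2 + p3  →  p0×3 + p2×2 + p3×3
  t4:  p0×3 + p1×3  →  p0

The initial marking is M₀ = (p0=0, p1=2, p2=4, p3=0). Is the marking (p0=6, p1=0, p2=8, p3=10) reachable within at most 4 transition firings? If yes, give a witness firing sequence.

NO — not reachable within 4 firings

depth 0: 1 marking
depth 1: 2 markings reached so far
depth 2: 5 markings reached so far
depth 3: 12 markings reached so far
depth 4: 22 markings reached so far
target is not among the 22 markings reachable within 4 steps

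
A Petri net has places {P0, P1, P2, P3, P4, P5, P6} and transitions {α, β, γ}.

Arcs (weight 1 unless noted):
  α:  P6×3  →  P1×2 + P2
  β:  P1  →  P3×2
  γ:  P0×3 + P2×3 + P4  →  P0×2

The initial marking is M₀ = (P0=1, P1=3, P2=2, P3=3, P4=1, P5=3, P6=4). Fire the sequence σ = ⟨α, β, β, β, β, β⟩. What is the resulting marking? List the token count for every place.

step 1: fire α:  (P0=1, P1=3, P2=2, P3=3, P4=1, P5=3, P6=4) → (P0=1, P1=5, P2=3, P3=3, P4=1, P5=3, P6=1)
step 2: fire β:  (P0=1, P1=5, P2=3, P3=3, P4=1, P5=3, P6=1) → (P0=1, P1=4, P2=3, P3=5, P4=1, P5=3, P6=1)
step 3: fire β:  (P0=1, P1=4, P2=3, P3=5, P4=1, P5=3, P6=1) → (P0=1, P1=3, P2=3, P3=7, P4=1, P5=3, P6=1)
step 4: fire β:  (P0=1, P1=3, P2=3, P3=7, P4=1, P5=3, P6=1) → (P0=1, P1=2, P2=3, P3=9, P4=1, P5=3, P6=1)
step 5: fire β:  (P0=1, P1=2, P2=3, P3=9, P4=1, P5=3, P6=1) → (P0=1, P1=1, P2=3, P3=11, P4=1, P5=3, P6=1)
step 6: fire β:  (P0=1, P1=1, P2=3, P3=11, P4=1, P5=3, P6=1) → (P0=1, P1=0, P2=3, P3=13, P4=1, P5=3, P6=1)

(P0=1, P1=0, P2=3, P3=13, P4=1, P5=3, P6=1)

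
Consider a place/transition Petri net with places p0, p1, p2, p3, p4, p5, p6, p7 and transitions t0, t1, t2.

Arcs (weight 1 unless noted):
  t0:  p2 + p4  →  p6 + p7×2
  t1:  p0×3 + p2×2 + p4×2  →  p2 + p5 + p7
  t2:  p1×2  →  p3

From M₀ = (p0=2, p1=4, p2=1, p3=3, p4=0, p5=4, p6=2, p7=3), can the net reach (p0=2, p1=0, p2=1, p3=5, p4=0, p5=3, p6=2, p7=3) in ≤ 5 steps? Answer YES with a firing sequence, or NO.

depth 0: 1 marking
depth 1: 2 markings reached so far
depth 2: 3 markings reached so far
depth 3: 3 markings reached so far
(frontier empty at depth 3; search complete)
target is not among the 3 markings reachable within 5 steps

NO — not reachable within 5 firings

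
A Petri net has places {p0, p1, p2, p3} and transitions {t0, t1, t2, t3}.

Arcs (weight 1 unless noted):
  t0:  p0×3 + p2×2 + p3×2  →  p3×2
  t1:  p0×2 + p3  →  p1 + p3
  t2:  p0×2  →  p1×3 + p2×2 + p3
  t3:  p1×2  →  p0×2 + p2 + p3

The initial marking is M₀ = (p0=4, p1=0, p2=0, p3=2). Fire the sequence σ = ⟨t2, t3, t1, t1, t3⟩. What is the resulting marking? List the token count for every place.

step 1: fire t2:  (p0=4, p1=0, p2=0, p3=2) → (p0=2, p1=3, p2=2, p3=3)
step 2: fire t3:  (p0=2, p1=3, p2=2, p3=3) → (p0=4, p1=1, p2=3, p3=4)
step 3: fire t1:  (p0=4, p1=1, p2=3, p3=4) → (p0=2, p1=2, p2=3, p3=4)
step 4: fire t1:  (p0=2, p1=2, p2=3, p3=4) → (p0=0, p1=3, p2=3, p3=4)
step 5: fire t3:  (p0=0, p1=3, p2=3, p3=4) → (p0=2, p1=1, p2=4, p3=5)

(p0=2, p1=1, p2=4, p3=5)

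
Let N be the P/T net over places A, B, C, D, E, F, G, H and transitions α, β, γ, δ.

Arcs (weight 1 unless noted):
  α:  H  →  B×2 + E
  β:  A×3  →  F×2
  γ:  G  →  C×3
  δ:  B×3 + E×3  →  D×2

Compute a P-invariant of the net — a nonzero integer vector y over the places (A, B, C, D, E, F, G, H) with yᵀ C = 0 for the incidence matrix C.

Incidence matrix C (rows=places, cols=transitions):
        α    β    γ    δ
    A   0   -3    0    0
    B   2    0    0   -3
    C   0    0    3    0
    D   0    0    0    2
    E   1    0    0   -3
    F   0    2    0    0
    G   0    0   -1    0
    H  -1    0    0    0

Candidate y = [0, 2, 0, -3, -4, 0, 0, 0]; check y·C column-wise:
  col α: 2·2 + -3·0 + -4·1 + 0·-1 = 0
  col β: 0·-3 + 2·0 + -3·0 + -4·0 + 0·2 = 0
  col γ: 2·0 + 0·3 + -3·0 + -4·0 + 0·-1 = 0
  col δ: 2·-3 + -3·2 + -4·-3 = 0

y = (A:0, B:2, C:0, D:-3, E:-4, F:0, G:0, H:0)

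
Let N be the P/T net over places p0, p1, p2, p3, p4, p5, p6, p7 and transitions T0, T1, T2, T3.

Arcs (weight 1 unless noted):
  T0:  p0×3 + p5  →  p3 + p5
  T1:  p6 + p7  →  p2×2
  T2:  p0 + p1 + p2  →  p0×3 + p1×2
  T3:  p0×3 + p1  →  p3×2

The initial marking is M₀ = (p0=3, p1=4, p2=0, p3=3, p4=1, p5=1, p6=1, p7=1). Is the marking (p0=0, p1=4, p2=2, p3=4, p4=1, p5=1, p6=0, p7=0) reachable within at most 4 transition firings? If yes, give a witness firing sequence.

step 1: fire T0:  (p0=3, p1=4, p2=0, p3=3, p4=1, p5=1, p6=1, p7=1) → (p0=0, p1=4, p2=0, p3=4, p4=1, p5=1, p6=1, p7=1)
step 2: fire T1:  (p0=0, p1=4, p2=0, p3=4, p4=1, p5=1, p6=1, p7=1) → (p0=0, p1=4, p2=2, p3=4, p4=1, p5=1, p6=0, p7=0)

YES — reachable via ⟨T0, T1⟩ (2 firings)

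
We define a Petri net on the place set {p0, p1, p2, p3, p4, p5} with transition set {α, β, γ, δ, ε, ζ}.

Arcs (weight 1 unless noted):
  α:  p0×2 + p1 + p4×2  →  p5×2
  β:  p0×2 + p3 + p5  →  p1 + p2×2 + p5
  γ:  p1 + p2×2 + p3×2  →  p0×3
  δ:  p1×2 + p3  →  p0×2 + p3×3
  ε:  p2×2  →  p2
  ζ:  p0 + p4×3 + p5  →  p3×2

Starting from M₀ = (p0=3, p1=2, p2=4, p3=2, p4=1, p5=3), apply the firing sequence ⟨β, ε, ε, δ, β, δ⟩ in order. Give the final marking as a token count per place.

step 1: fire β:  (p0=3, p1=2, p2=4, p3=2, p4=1, p5=3) → (p0=1, p1=3, p2=6, p3=1, p4=1, p5=3)
step 2: fire ε:  (p0=1, p1=3, p2=6, p3=1, p4=1, p5=3) → (p0=1, p1=3, p2=5, p3=1, p4=1, p5=3)
step 3: fire ε:  (p0=1, p1=3, p2=5, p3=1, p4=1, p5=3) → (p0=1, p1=3, p2=4, p3=1, p4=1, p5=3)
step 4: fire δ:  (p0=1, p1=3, p2=4, p3=1, p4=1, p5=3) → (p0=3, p1=1, p2=4, p3=3, p4=1, p5=3)
step 5: fire β:  (p0=3, p1=1, p2=4, p3=3, p4=1, p5=3) → (p0=1, p1=2, p2=6, p3=2, p4=1, p5=3)
step 6: fire δ:  (p0=1, p1=2, p2=6, p3=2, p4=1, p5=3) → (p0=3, p1=0, p2=6, p3=4, p4=1, p5=3)

(p0=3, p1=0, p2=6, p3=4, p4=1, p5=3)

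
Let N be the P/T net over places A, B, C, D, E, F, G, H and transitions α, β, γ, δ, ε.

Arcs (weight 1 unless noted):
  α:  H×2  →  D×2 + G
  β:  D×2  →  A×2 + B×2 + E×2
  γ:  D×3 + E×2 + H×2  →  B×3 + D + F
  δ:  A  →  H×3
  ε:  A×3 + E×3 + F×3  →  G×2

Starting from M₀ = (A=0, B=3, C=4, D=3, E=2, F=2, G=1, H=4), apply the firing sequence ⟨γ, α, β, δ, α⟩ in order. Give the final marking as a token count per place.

(A=1, B=8, C=4, D=3, E=2, F=3, G=3, H=1)

step 1: fire γ:  (A=0, B=3, C=4, D=3, E=2, F=2, G=1, H=4) → (A=0, B=6, C=4, D=1, E=0, F=3, G=1, H=2)
step 2: fire α:  (A=0, B=6, C=4, D=1, E=0, F=3, G=1, H=2) → (A=0, B=6, C=4, D=3, E=0, F=3, G=2, H=0)
step 3: fire β:  (A=0, B=6, C=4, D=3, E=0, F=3, G=2, H=0) → (A=2, B=8, C=4, D=1, E=2, F=3, G=2, H=0)
step 4: fire δ:  (A=2, B=8, C=4, D=1, E=2, F=3, G=2, H=0) → (A=1, B=8, C=4, D=1, E=2, F=3, G=2, H=3)
step 5: fire α:  (A=1, B=8, C=4, D=1, E=2, F=3, G=2, H=3) → (A=1, B=8, C=4, D=3, E=2, F=3, G=3, H=1)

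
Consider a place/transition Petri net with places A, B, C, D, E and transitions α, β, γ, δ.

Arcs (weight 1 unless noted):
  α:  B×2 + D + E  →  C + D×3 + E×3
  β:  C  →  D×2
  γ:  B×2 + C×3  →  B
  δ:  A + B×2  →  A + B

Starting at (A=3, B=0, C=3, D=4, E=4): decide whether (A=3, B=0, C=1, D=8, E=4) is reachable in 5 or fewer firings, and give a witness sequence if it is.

step 1: fire β:  (A=3, B=0, C=3, D=4, E=4) → (A=3, B=0, C=2, D=6, E=4)
step 2: fire β:  (A=3, B=0, C=2, D=6, E=4) → (A=3, B=0, C=1, D=8, E=4)

YES — reachable via ⟨β, β⟩ (2 firings)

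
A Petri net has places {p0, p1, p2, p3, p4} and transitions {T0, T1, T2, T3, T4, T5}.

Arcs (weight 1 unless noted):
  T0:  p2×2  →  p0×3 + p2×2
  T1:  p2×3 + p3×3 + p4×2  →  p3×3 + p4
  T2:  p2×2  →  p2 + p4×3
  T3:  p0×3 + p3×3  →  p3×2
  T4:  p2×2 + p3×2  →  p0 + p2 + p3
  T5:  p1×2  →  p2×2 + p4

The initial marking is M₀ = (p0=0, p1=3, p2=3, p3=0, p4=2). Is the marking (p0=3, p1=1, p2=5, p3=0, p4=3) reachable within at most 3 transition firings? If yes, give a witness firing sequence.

YES — reachable via ⟨T0, T5⟩ (2 firings)

step 1: fire T0:  (p0=0, p1=3, p2=3, p3=0, p4=2) → (p0=3, p1=3, p2=3, p3=0, p4=2)
step 2: fire T5:  (p0=3, p1=3, p2=3, p3=0, p4=2) → (p0=3, p1=1, p2=5, p3=0, p4=3)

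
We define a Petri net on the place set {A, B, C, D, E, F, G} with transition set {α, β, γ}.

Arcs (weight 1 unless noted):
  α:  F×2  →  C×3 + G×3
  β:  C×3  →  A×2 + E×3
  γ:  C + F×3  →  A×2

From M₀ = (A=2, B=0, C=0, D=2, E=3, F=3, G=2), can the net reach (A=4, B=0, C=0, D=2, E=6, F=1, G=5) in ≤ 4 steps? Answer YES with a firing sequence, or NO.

step 1: fire α:  (A=2, B=0, C=0, D=2, E=3, F=3, G=2) → (A=2, B=0, C=3, D=2, E=3, F=1, G=5)
step 2: fire β:  (A=2, B=0, C=3, D=2, E=3, F=1, G=5) → (A=4, B=0, C=0, D=2, E=6, F=1, G=5)

YES — reachable via ⟨α, β⟩ (2 firings)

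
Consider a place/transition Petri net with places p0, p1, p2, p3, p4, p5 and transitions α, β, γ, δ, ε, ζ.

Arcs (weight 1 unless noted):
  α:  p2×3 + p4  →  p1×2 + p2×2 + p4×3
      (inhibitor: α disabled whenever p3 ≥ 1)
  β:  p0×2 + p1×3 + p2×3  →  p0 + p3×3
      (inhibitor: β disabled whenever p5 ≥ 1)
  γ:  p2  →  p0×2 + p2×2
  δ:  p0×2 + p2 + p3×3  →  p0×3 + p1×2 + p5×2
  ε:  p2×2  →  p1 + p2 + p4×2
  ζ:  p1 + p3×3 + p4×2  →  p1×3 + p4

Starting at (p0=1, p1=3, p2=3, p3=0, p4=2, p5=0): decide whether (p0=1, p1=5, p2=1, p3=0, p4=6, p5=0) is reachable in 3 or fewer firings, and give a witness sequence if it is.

YES — reachable via ⟨ε, ε⟩ (2 firings)

step 1: fire ε:  (p0=1, p1=3, p2=3, p3=0, p4=2, p5=0) → (p0=1, p1=4, p2=2, p3=0, p4=4, p5=0)
step 2: fire ε:  (p0=1, p1=4, p2=2, p3=0, p4=4, p5=0) → (p0=1, p1=5, p2=1, p3=0, p4=6, p5=0)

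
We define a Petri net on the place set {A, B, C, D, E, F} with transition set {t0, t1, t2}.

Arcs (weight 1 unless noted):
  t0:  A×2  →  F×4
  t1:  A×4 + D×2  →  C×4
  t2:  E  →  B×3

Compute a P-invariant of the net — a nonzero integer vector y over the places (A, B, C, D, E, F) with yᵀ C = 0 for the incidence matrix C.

Incidence matrix C (rows=places, cols=transitions):
       t0   t1   t2
    A  -2   -4    0
    B   0    0    3
    C   0    4    0
    D   0   -2    0
    E   0    0   -1
    F   4    0    0

Candidate y = [0, 0, 1, 2, 0, 0]; check y·C column-wise:
  col t0: 0·-2 + 1·0 + 2·0 + 0·4 = 0
  col t1: 0·-4 + 1·4 + 2·-2 = 0
  col t2: 0·3 + 1·0 + 2·0 + 0·-1 = 0

y = (A:0, B:0, C:1, D:2, E:0, F:0)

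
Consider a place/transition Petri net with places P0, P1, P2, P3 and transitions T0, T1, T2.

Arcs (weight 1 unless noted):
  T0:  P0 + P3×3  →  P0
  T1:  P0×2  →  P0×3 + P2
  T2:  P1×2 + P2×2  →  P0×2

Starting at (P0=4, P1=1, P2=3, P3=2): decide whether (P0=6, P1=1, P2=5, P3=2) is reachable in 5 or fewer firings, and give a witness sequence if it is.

step 1: fire T1:  (P0=4, P1=1, P2=3, P3=2) → (P0=5, P1=1, P2=4, P3=2)
step 2: fire T1:  (P0=5, P1=1, P2=4, P3=2) → (P0=6, P1=1, P2=5, P3=2)

YES — reachable via ⟨T1, T1⟩ (2 firings)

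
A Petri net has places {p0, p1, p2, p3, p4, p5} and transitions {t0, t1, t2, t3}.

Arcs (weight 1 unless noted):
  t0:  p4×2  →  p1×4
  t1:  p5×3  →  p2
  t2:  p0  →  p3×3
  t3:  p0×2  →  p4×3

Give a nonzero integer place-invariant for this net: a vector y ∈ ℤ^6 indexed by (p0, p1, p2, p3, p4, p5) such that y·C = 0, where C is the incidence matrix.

y = (p0:3, p1:1, p2:0, p3:1, p4:2, p5:0)

Incidence matrix C (rows=places, cols=transitions):
       t0   t1   t2   t3
   p0   0    0   -1   -2
   p1   4    0    0    0
   p2   0    1    0    0
   p3   0    0    3    0
   p4  -2    0    0    3
   p5   0   -3    0    0

Candidate y = [3, 1, 0, 1, 2, 0]; check y·C column-wise:
  col t0: 3·0 + 1·4 + 1·0 + 2·-2 = 0
  col t1: 3·0 + 1·0 + 0·1 + 1·0 + 2·0 + 0·-3 = 0
  col t2: 3·-1 + 1·0 + 1·3 + 2·0 = 0
  col t3: 3·-2 + 1·0 + 1·0 + 2·3 = 0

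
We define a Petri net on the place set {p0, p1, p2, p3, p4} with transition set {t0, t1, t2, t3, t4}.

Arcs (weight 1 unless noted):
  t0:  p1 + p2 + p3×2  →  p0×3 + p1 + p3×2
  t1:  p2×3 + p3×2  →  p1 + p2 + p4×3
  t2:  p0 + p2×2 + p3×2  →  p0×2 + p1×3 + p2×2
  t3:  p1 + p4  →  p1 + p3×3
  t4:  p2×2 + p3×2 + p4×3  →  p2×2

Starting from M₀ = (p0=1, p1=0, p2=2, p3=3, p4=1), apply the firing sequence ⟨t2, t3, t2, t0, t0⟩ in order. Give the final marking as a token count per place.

step 1: fire t2:  (p0=1, p1=0, p2=2, p3=3, p4=1) → (p0=2, p1=3, p2=2, p3=1, p4=1)
step 2: fire t3:  (p0=2, p1=3, p2=2, p3=1, p4=1) → (p0=2, p1=3, p2=2, p3=4, p4=0)
step 3: fire t2:  (p0=2, p1=3, p2=2, p3=4, p4=0) → (p0=3, p1=6, p2=2, p3=2, p4=0)
step 4: fire t0:  (p0=3, p1=6, p2=2, p3=2, p4=0) → (p0=6, p1=6, p2=1, p3=2, p4=0)
step 5: fire t0:  (p0=6, p1=6, p2=1, p3=2, p4=0) → (p0=9, p1=6, p2=0, p3=2, p4=0)

(p0=9, p1=6, p2=0, p3=2, p4=0)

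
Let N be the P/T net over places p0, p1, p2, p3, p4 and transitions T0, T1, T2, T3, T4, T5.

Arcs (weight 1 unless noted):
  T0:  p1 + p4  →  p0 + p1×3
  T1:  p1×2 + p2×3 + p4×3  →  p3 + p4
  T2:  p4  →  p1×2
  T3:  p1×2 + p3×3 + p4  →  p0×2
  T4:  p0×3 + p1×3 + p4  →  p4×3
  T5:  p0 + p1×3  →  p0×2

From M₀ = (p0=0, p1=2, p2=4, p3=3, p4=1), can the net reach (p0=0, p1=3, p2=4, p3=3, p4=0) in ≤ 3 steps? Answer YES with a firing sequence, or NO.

depth 0: 1 marking
depth 1: 4 markings reached so far
depth 2: 5 markings reached so far
depth 3: 5 markings reached so far
(frontier empty at depth 3; search complete)
target is not among the 5 markings reachable within 3 steps

NO — not reachable within 3 firings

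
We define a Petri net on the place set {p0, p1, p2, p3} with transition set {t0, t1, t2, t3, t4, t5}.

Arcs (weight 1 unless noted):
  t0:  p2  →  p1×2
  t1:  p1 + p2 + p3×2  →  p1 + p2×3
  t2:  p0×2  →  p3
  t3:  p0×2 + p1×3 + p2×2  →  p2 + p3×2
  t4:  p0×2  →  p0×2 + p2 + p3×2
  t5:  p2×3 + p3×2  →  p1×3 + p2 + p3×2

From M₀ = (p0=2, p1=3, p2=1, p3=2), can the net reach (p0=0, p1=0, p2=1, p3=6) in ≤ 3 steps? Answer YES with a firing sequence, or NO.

YES — reachable via ⟨t4, t3⟩ (2 firings)

step 1: fire t4:  (p0=2, p1=3, p2=1, p3=2) → (p0=2, p1=3, p2=2, p3=4)
step 2: fire t3:  (p0=2, p1=3, p2=2, p3=4) → (p0=0, p1=0, p2=1, p3=6)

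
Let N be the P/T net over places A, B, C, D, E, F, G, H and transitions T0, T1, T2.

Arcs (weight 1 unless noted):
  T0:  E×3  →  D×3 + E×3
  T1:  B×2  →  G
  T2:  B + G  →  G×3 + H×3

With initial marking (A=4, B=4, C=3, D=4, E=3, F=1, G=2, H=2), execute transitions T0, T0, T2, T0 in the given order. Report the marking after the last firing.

step 1: fire T0:  (A=4, B=4, C=3, D=4, E=3, F=1, G=2, H=2) → (A=4, B=4, C=3, D=7, E=3, F=1, G=2, H=2)
step 2: fire T0:  (A=4, B=4, C=3, D=7, E=3, F=1, G=2, H=2) → (A=4, B=4, C=3, D=10, E=3, F=1, G=2, H=2)
step 3: fire T2:  (A=4, B=4, C=3, D=10, E=3, F=1, G=2, H=2) → (A=4, B=3, C=3, D=10, E=3, F=1, G=4, H=5)
step 4: fire T0:  (A=4, B=3, C=3, D=10, E=3, F=1, G=4, H=5) → (A=4, B=3, C=3, D=13, E=3, F=1, G=4, H=5)

(A=4, B=3, C=3, D=13, E=3, F=1, G=4, H=5)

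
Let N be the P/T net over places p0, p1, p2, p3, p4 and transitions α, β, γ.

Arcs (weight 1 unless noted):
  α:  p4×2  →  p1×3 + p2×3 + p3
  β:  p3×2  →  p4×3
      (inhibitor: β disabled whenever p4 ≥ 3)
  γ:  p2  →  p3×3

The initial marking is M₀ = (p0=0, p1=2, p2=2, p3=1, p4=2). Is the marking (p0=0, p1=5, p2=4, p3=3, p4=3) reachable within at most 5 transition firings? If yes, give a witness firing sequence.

YES — reachable via ⟨α, β, γ⟩ (3 firings)

step 1: fire α:  (p0=0, p1=2, p2=2, p3=1, p4=2) → (p0=0, p1=5, p2=5, p3=2, p4=0)
step 2: fire β:  (p0=0, p1=5, p2=5, p3=2, p4=0) → (p0=0, p1=5, p2=5, p3=0, p4=3)
step 3: fire γ:  (p0=0, p1=5, p2=5, p3=0, p4=3) → (p0=0, p1=5, p2=4, p3=3, p4=3)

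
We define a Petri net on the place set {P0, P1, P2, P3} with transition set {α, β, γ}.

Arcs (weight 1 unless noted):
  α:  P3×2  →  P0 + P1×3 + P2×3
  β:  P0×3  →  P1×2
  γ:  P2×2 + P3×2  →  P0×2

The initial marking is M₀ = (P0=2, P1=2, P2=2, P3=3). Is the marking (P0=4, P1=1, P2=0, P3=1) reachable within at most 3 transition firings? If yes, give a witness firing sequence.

depth 0: 1 marking
depth 1: 3 markings reached so far
depth 2: 5 markings reached so far
depth 3: 5 markings reached so far
(frontier empty at depth 3; search complete)
target is not among the 5 markings reachable within 3 steps

NO — not reachable within 3 firings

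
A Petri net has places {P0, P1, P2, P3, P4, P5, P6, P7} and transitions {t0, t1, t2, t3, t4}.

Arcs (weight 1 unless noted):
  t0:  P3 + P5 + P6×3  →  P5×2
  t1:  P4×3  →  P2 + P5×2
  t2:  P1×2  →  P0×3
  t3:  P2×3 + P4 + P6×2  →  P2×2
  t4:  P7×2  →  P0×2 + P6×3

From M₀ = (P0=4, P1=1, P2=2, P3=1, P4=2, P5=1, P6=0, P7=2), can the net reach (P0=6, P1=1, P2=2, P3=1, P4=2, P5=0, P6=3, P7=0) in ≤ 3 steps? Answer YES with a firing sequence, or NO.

depth 0: 1 marking
depth 1: 2 markings reached so far
depth 2: 3 markings reached so far
depth 3: 3 markings reached so far
(frontier empty at depth 3; search complete)
target is not among the 3 markings reachable within 3 steps

NO — not reachable within 3 firings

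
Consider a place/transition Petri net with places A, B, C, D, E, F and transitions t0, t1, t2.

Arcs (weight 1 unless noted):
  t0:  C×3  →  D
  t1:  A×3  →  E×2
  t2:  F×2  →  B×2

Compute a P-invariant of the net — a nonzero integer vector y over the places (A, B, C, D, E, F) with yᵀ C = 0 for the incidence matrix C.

y = (A:0, B:0, C:1, D:3, E:0, F:0)

Incidence matrix C (rows=places, cols=transitions):
       t0   t1   t2
    A   0   -3    0
    B   0    0    2
    C  -3    0    0
    D   1    0    0
    E   0    2    0
    F   0    0   -2

Candidate y = [0, 0, 1, 3, 0, 0]; check y·C column-wise:
  col t0: 1·-3 + 3·1 = 0
  col t1: 0·-3 + 1·0 + 3·0 + 0·2 = 0
  col t2: 0·2 + 1·0 + 3·0 + 0·-2 = 0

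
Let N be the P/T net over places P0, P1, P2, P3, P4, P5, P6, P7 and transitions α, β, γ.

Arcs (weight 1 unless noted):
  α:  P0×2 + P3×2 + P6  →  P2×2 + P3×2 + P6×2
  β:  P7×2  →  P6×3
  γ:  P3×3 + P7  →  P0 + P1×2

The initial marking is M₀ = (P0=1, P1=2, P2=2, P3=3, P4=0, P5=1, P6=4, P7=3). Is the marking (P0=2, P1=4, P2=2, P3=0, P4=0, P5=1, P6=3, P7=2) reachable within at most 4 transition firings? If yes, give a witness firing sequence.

NO — not reachable within 4 firings

depth 0: 1 marking
depth 1: 3 markings reached so far
depth 2: 4 markings reached so far
depth 3: 4 markings reached so far
(frontier empty at depth 3; search complete)
target is not among the 4 markings reachable within 4 steps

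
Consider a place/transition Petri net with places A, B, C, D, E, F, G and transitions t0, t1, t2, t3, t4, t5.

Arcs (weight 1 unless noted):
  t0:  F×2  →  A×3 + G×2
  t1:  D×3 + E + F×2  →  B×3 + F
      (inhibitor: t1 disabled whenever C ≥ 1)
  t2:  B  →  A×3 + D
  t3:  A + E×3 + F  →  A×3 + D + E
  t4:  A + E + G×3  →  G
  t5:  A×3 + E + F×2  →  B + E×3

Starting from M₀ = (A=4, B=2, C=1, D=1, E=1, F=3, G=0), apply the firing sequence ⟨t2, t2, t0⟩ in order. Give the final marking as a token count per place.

(A=13, B=0, C=1, D=3, E=1, F=1, G=2)

step 1: fire t2:  (A=4, B=2, C=1, D=1, E=1, F=3, G=0) → (A=7, B=1, C=1, D=2, E=1, F=3, G=0)
step 2: fire t2:  (A=7, B=1, C=1, D=2, E=1, F=3, G=0) → (A=10, B=0, C=1, D=3, E=1, F=3, G=0)
step 3: fire t0:  (A=10, B=0, C=1, D=3, E=1, F=3, G=0) → (A=13, B=0, C=1, D=3, E=1, F=1, G=2)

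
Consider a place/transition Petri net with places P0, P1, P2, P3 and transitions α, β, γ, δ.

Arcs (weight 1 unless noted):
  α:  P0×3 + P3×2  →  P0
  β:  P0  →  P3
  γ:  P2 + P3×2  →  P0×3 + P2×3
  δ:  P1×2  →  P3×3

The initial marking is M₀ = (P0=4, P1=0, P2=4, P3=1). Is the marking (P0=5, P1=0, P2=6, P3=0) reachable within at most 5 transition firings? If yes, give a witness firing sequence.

NO — not reachable within 5 firings

depth 0: 1 marking
depth 1: 2 markings reached so far
depth 2: 5 markings reached so far
depth 3: 8 markings reached so far
depth 4: 10 markings reached so far
depth 5: 13 markings reached so far
target is not among the 13 markings reachable within 5 steps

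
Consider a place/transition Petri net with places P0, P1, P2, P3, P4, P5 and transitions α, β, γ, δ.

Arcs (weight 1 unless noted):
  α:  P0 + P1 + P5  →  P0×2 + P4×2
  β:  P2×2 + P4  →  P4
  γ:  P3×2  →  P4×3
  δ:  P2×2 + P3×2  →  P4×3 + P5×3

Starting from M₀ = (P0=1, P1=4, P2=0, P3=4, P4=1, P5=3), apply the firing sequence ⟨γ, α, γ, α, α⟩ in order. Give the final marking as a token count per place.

(P0=4, P1=1, P2=0, P3=0, P4=13, P5=0)

step 1: fire γ:  (P0=1, P1=4, P2=0, P3=4, P4=1, P5=3) → (P0=1, P1=4, P2=0, P3=2, P4=4, P5=3)
step 2: fire α:  (P0=1, P1=4, P2=0, P3=2, P4=4, P5=3) → (P0=2, P1=3, P2=0, P3=2, P4=6, P5=2)
step 3: fire γ:  (P0=2, P1=3, P2=0, P3=2, P4=6, P5=2) → (P0=2, P1=3, P2=0, P3=0, P4=9, P5=2)
step 4: fire α:  (P0=2, P1=3, P2=0, P3=0, P4=9, P5=2) → (P0=3, P1=2, P2=0, P3=0, P4=11, P5=1)
step 5: fire α:  (P0=3, P1=2, P2=0, P3=0, P4=11, P5=1) → (P0=4, P1=1, P2=0, P3=0, P4=13, P5=0)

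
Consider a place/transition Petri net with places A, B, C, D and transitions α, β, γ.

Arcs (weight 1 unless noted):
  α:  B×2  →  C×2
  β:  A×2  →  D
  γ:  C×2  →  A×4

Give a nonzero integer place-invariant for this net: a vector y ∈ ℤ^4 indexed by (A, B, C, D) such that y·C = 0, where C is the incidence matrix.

y = (A:1, B:2, C:2, D:2)

Incidence matrix C (rows=places, cols=transitions):
        α    β    γ
    A   0   -2    4
    B  -2    0    0
    C   2    0   -2
    D   0    1    0

Candidate y = [1, 2, 2, 2]; check y·C column-wise:
  col α: 1·0 + 2·-2 + 2·2 + 2·0 = 0
  col β: 1·-2 + 2·0 + 2·0 + 2·1 = 0
  col γ: 1·4 + 2·0 + 2·-2 + 2·0 = 0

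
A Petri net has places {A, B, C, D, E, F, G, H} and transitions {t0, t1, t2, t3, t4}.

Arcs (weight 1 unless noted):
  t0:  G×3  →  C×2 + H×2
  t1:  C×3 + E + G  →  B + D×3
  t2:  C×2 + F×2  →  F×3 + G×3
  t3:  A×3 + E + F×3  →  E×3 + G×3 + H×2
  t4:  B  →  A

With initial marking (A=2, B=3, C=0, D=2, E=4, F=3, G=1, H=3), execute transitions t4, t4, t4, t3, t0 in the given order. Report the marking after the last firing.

(A=2, B=0, C=2, D=2, E=6, F=0, G=1, H=7)

step 1: fire t4:  (A=2, B=3, C=0, D=2, E=4, F=3, G=1, H=3) → (A=3, B=2, C=0, D=2, E=4, F=3, G=1, H=3)
step 2: fire t4:  (A=3, B=2, C=0, D=2, E=4, F=3, G=1, H=3) → (A=4, B=1, C=0, D=2, E=4, F=3, G=1, H=3)
step 3: fire t4:  (A=4, B=1, C=0, D=2, E=4, F=3, G=1, H=3) → (A=5, B=0, C=0, D=2, E=4, F=3, G=1, H=3)
step 4: fire t3:  (A=5, B=0, C=0, D=2, E=4, F=3, G=1, H=3) → (A=2, B=0, C=0, D=2, E=6, F=0, G=4, H=5)
step 5: fire t0:  (A=2, B=0, C=0, D=2, E=6, F=0, G=4, H=5) → (A=2, B=0, C=2, D=2, E=6, F=0, G=1, H=7)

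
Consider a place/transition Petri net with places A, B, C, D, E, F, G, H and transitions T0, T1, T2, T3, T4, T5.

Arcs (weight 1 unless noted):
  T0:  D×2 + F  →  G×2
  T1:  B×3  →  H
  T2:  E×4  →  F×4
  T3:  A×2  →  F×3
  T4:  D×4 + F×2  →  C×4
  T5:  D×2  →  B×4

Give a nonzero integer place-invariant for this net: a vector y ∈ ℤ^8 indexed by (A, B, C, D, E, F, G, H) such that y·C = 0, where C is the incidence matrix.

Incidence matrix C (rows=places, cols=transitions):
       T0   T1   T2   T3   T4   T5
    A   0    0    0   -2    0    0
    B   0   -3    0    0    0    4
    C   0    0    0    0    4    0
    D  -2    0    0    0   -4   -2
    E   0    0   -4    0    0    0
    F  -1    0    4    3   -2    0
    G   2    0    0    0    0    0
    H   0    1    0    0    0    0

Candidate y = [3, 0, 1, 0, 2, 2, 1, 0]; check y·C column-wise:
  col T0: 3·0 + 1·0 + 0·-2 + 2·0 + 2·-1 + 1·2 = 0
  col T1: 3·0 + 0·-3 + 1·0 + 2·0 + 2·0 + 1·0 + 0·1 = 0
  col T2: 3·0 + 1·0 + 2·-4 + 2·4 + 1·0 = 0
  col T3: 3·-2 + 1·0 + 2·0 + 2·3 + 1·0 = 0
  col T4: 3·0 + 1·4 + 0·-4 + 2·0 + 2·-2 + 1·0 = 0
  col T5: 3·0 + 0·4 + 1·0 + 0·-2 + 2·0 + 2·0 + 1·0 = 0

y = (A:3, B:0, C:1, D:0, E:2, F:2, G:1, H:0)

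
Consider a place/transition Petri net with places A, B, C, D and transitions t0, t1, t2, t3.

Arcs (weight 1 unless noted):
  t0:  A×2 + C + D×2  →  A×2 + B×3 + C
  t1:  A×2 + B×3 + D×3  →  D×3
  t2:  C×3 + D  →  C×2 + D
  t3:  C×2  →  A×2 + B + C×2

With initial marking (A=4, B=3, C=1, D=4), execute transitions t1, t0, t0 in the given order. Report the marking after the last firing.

(A=2, B=6, C=1, D=0)

step 1: fire t1:  (A=4, B=3, C=1, D=4) → (A=2, B=0, C=1, D=4)
step 2: fire t0:  (A=2, B=0, C=1, D=4) → (A=2, B=3, C=1, D=2)
step 3: fire t0:  (A=2, B=3, C=1, D=2) → (A=2, B=6, C=1, D=0)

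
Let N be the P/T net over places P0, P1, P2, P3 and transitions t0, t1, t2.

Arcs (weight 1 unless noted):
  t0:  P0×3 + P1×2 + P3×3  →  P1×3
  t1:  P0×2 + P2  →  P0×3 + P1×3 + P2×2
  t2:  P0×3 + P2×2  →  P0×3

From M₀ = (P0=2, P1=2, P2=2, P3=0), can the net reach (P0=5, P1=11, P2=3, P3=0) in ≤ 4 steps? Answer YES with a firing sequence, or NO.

YES — reachable via ⟨t1, t1, t1, t2⟩ (4 firings)

step 1: fire t1:  (P0=2, P1=2, P2=2, P3=0) → (P0=3, P1=5, P2=3, P3=0)
step 2: fire t1:  (P0=3, P1=5, P2=3, P3=0) → (P0=4, P1=8, P2=4, P3=0)
step 3: fire t1:  (P0=4, P1=8, P2=4, P3=0) → (P0=5, P1=11, P2=5, P3=0)
step 4: fire t2:  (P0=5, P1=11, P2=5, P3=0) → (P0=5, P1=11, P2=3, P3=0)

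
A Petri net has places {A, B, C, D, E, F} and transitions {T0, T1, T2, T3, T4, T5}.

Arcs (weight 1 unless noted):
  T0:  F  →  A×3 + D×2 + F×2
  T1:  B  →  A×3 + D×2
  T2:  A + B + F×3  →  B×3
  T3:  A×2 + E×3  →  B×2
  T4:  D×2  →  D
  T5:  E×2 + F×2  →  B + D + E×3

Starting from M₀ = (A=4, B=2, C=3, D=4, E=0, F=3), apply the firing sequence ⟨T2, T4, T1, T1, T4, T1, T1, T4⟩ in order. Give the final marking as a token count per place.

(A=15, B=0, C=3, D=9, E=0, F=0)

step 1: fire T2:  (A=4, B=2, C=3, D=4, E=0, F=3) → (A=3, B=4, C=3, D=4, E=0, F=0)
step 2: fire T4:  (A=3, B=4, C=3, D=4, E=0, F=0) → (A=3, B=4, C=3, D=3, E=0, F=0)
step 3: fire T1:  (A=3, B=4, C=3, D=3, E=0, F=0) → (A=6, B=3, C=3, D=5, E=0, F=0)
step 4: fire T1:  (A=6, B=3, C=3, D=5, E=0, F=0) → (A=9, B=2, C=3, D=7, E=0, F=0)
step 5: fire T4:  (A=9, B=2, C=3, D=7, E=0, F=0) → (A=9, B=2, C=3, D=6, E=0, F=0)
step 6: fire T1:  (A=9, B=2, C=3, D=6, E=0, F=0) → (A=12, B=1, C=3, D=8, E=0, F=0)
step 7: fire T1:  (A=12, B=1, C=3, D=8, E=0, F=0) → (A=15, B=0, C=3, D=10, E=0, F=0)
step 8: fire T4:  (A=15, B=0, C=3, D=10, E=0, F=0) → (A=15, B=0, C=3, D=9, E=0, F=0)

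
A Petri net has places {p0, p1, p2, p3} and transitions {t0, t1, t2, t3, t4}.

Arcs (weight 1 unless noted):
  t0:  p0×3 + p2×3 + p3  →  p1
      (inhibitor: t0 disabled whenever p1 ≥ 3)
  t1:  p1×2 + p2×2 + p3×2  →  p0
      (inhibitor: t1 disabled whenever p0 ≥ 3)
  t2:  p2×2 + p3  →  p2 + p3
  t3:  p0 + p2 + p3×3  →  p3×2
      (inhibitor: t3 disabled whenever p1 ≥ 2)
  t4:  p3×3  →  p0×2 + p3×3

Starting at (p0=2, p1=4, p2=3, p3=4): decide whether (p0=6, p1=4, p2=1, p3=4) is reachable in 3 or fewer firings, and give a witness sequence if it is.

NO — not reachable within 3 firings

depth 0: 1 marking
depth 1: 4 markings reached so far
depth 2: 8 markings reached so far
depth 3: 11 markings reached so far
target is not among the 11 markings reachable within 3 steps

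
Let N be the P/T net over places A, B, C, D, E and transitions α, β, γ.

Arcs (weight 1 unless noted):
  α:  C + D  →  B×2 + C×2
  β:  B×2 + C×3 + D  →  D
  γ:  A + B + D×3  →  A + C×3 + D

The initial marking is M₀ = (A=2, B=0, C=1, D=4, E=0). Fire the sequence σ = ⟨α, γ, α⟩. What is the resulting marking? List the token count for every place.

step 1: fire α:  (A=2, B=0, C=1, D=4, E=0) → (A=2, B=2, C=2, D=3, E=0)
step 2: fire γ:  (A=2, B=2, C=2, D=3, E=0) → (A=2, B=1, C=5, D=1, E=0)
step 3: fire α:  (A=2, B=1, C=5, D=1, E=0) → (A=2, B=3, C=6, D=0, E=0)

(A=2, B=3, C=6, D=0, E=0)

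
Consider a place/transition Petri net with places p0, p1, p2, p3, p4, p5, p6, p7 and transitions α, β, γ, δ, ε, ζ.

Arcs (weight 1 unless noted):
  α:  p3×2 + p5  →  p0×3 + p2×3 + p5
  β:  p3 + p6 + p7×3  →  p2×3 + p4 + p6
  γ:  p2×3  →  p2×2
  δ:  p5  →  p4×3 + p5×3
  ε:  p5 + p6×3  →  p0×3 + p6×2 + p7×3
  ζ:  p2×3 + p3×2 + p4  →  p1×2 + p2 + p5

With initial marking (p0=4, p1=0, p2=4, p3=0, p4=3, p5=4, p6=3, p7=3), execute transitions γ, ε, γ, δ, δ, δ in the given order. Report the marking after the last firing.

step 1: fire γ:  (p0=4, p1=0, p2=4, p3=0, p4=3, p5=4, p6=3, p7=3) → (p0=4, p1=0, p2=3, p3=0, p4=3, p5=4, p6=3, p7=3)
step 2: fire ε:  (p0=4, p1=0, p2=3, p3=0, p4=3, p5=4, p6=3, p7=3) → (p0=7, p1=0, p2=3, p3=0, p4=3, p5=3, p6=2, p7=6)
step 3: fire γ:  (p0=7, p1=0, p2=3, p3=0, p4=3, p5=3, p6=2, p7=6) → (p0=7, p1=0, p2=2, p3=0, p4=3, p5=3, p6=2, p7=6)
step 4: fire δ:  (p0=7, p1=0, p2=2, p3=0, p4=3, p5=3, p6=2, p7=6) → (p0=7, p1=0, p2=2, p3=0, p4=6, p5=5, p6=2, p7=6)
step 5: fire δ:  (p0=7, p1=0, p2=2, p3=0, p4=6, p5=5, p6=2, p7=6) → (p0=7, p1=0, p2=2, p3=0, p4=9, p5=7, p6=2, p7=6)
step 6: fire δ:  (p0=7, p1=0, p2=2, p3=0, p4=9, p5=7, p6=2, p7=6) → (p0=7, p1=0, p2=2, p3=0, p4=12, p5=9, p6=2, p7=6)

(p0=7, p1=0, p2=2, p3=0, p4=12, p5=9, p6=2, p7=6)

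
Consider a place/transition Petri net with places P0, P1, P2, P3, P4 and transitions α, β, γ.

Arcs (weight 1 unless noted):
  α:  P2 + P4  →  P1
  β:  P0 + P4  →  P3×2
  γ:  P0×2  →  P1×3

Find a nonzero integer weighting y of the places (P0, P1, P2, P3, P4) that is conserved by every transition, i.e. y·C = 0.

Incidence matrix C (rows=places, cols=transitions):
        α    β    γ
   P0   0   -1   -2
   P1   1    0    3
   P2  -1    0    0
   P3   0    2    0
   P4  -1   -1    0

Candidate y = [6, 4, 4, 3, 0]; check y·C column-wise:
  col α: 6·0 + 4·1 + 4·-1 + 3·0 + 0·-1 = 0
  col β: 6·-1 + 4·0 + 4·0 + 3·2 + 0·-1 = 0
  col γ: 6·-2 + 4·3 + 4·0 + 3·0 = 0

y = (P0:6, P1:4, P2:4, P3:3, P4:0)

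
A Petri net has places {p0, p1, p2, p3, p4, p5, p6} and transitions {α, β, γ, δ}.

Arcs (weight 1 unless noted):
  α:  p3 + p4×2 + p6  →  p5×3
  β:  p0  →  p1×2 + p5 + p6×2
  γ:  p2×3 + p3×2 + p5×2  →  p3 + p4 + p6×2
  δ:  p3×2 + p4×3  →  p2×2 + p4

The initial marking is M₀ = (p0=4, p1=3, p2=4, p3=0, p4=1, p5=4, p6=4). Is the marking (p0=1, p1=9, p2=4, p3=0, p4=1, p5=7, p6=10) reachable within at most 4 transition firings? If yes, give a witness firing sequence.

step 1: fire β:  (p0=4, p1=3, p2=4, p3=0, p4=1, p5=4, p6=4) → (p0=3, p1=5, p2=4, p3=0, p4=1, p5=5, p6=6)
step 2: fire β:  (p0=3, p1=5, p2=4, p3=0, p4=1, p5=5, p6=6) → (p0=2, p1=7, p2=4, p3=0, p4=1, p5=6, p6=8)
step 3: fire β:  (p0=2, p1=7, p2=4, p3=0, p4=1, p5=6, p6=8) → (p0=1, p1=9, p2=4, p3=0, p4=1, p5=7, p6=10)

YES — reachable via ⟨β, β, β⟩ (3 firings)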